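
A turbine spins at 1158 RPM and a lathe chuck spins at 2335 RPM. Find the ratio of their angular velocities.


Given: RPM_A = 1158, RPM_B = 2335
omega = 2*pi*RPM/60, so omega_A/omega_B = RPM_A / RPM_B
omega_A/omega_B = 1158 / 2335
omega_A/omega_B = 1158/2335

1158/2335


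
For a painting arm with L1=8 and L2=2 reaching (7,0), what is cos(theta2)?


Given: L1 = 8, L2 = 2, target (x, y) = (7, 0)
Using cos(theta2) = (x^2 + y^2 - L1^2 - L2^2) / (2*L1*L2)
x^2 + y^2 = 7^2 + 0 = 49
L1^2 + L2^2 = 64 + 4 = 68
Numerator = 49 - 68 = -19
Denominator = 2*8*2 = 32
cos(theta2) = -19/32 = -19/32

-19/32


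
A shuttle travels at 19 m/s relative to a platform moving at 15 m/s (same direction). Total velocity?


Given: object velocity = 19 m/s, platform velocity = 15 m/s (same direction)
Using classical velocity addition: v_total = v_object + v_platform
v_total = 19 + 15
v_total = 34 m/s

34 m/s


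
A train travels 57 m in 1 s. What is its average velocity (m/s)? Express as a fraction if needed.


Given: distance d = 57 m, time t = 1 s
Using v = d / t
v = 57 / 1
v = 57 m/s

57 m/s


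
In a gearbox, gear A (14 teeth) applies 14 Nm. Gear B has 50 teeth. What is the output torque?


Given: N1 = 14, N2 = 50, T1 = 14 Nm
Using T2/T1 = N2/N1
T2 = T1 * N2 / N1
T2 = 14 * 50 / 14
T2 = 700 / 14
T2 = 50 Nm

50 Nm


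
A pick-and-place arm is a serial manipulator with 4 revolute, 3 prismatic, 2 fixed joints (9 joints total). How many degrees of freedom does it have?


Given: serial robot with 4 revolute, 3 prismatic, 2 fixed joints
DOF contribution per joint type: revolute=1, prismatic=1, spherical=3, fixed=0
DOF = 4*1 + 3*1 + 2*0
DOF = 7

7


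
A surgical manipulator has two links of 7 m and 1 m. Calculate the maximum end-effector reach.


Given: L1 = 7 m, L2 = 1 m
For a 2-link planar arm, max reach = L1 + L2 (fully extended)
Max reach = 7 + 1
Max reach = 8 m

8 m


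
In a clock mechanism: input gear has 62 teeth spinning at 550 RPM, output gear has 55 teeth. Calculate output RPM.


Given: N1 = 62 teeth, w1 = 550 RPM, N2 = 55 teeth
Using N1*w1 = N2*w2
w2 = N1*w1 / N2
w2 = 62*550 / 55
w2 = 34100 / 55
w2 = 620 RPM

620 RPM


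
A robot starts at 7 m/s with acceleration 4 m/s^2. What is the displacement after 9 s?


Given: v0 = 7 m/s, a = 4 m/s^2, t = 9 s
Using s = v0*t + (1/2)*a*t^2
s = 7*9 + (1/2)*4*9^2
s = 63 + (1/2)*324
s = 63 + 162
s = 225

225 m


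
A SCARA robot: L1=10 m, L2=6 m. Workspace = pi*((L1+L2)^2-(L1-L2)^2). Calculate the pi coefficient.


Given: L1 = 10, L2 = 6
(L1+L2)^2 = (16)^2 = 256
(L1-L2)^2 = (4)^2 = 16
Difference = 256 - 16 = 240
This equals 4*L1*L2 = 4*10*6 = 240
Workspace area = 240*pi

240


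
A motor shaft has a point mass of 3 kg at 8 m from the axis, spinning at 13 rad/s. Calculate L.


Given: m = 3 kg, r = 8 m, omega = 13 rad/s
For a point mass: I = m*r^2
I = 3*8^2 = 3*64 = 192
L = I*omega = 192*13
L = 2496 kg*m^2/s

2496 kg*m^2/s


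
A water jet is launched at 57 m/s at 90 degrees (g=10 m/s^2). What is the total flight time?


Given: v0 = 57 m/s, theta = 90 deg, g = 10 m/s^2
sin(90) = 1
Using T = 2*v0*sin(theta) / g
T = 2*57*1 / 10
T = 114 / 10
T = 57/5 s

57/5 s


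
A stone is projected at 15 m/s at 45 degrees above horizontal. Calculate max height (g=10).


Given: v0 = 15 m/s, theta = 45 deg, g = 10 m/s^2
sin^2(45) = 1/2
Using H = v0^2 * sin^2(theta) / (2*g)
H = 15^2 * 1/2 / (2*10)
H = 225 * 1/2 / 20
H = 225/2 / 20
H = 45/8 m

45/8 m


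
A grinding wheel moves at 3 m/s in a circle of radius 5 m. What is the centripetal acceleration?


Given: v = 3 m/s, r = 5 m
Using a_c = v^2 / r
a_c = 3^2 / 5
a_c = 9 / 5
a_c = 9/5 m/s^2

9/5 m/s^2


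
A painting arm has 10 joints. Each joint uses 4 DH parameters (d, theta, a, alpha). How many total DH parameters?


Given: 10 joints, 4 DH parameters per joint (d, theta, a, alpha)
Total DH parameters = number_of_joints * 4
Total = 10 * 4
Total = 40

40


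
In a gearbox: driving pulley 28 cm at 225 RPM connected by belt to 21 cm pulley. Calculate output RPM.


Given: D1 = 28 cm, w1 = 225 RPM, D2 = 21 cm
Using D1*w1 = D2*w2
w2 = D1*w1 / D2
w2 = 28*225 / 21
w2 = 6300 / 21
w2 = 300 RPM

300 RPM


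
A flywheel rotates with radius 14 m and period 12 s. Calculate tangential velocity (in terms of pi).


Given: radius r = 14 m, period T = 12 s
Using v = 2*pi*r / T
v = 2*pi*14 / 12
v = 28*pi / 12
v = 7/3*pi m/s

7/3*pi m/s


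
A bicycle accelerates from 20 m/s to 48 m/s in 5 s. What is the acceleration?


Given: initial velocity v0 = 20 m/s, final velocity v = 48 m/s, time t = 5 s
Using a = (v - v0) / t
a = (48 - 20) / 5
a = 28 / 5
a = 28/5 m/s^2

28/5 m/s^2


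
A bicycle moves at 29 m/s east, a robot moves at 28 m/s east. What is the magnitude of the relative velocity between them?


Given: v_A = 29 m/s east, v_B = 28 m/s east
Both move in the same direction; relative speed = |v_A - v_B|
|29 - 28| = |1|
= 1 m/s

1 m/s


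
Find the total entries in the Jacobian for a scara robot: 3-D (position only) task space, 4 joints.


Given: task space dimension = 3, joints = 4
Jacobian is a 3 x 4 matrix
Total entries = rows * columns
Total = 3 * 4
Total = 12

12


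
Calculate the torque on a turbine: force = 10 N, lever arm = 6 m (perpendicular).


Given: F = 10 N, r = 6 m, angle = 90 deg (perpendicular)
Using tau = F * r * sin(90)
sin(90) = 1
tau = 10 * 6 * 1
tau = 60 Nm

60 Nm


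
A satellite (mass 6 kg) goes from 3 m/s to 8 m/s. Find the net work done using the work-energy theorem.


Given: m = 6 kg, v0 = 3 m/s, v = 8 m/s
Using W = (1/2)*m*(v^2 - v0^2)
v^2 = 8^2 = 64
v0^2 = 3^2 = 9
v^2 - v0^2 = 64 - 9 = 55
W = (1/2)*6*55 = 165 J

165 J


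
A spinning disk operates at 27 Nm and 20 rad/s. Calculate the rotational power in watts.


Given: tau = 27 Nm, omega = 20 rad/s
Using P = tau * omega
P = 27 * 20
P = 540 W

540 W


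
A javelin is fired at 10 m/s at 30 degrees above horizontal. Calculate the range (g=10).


Given: v0 = 10 m/s, theta = 30 deg, g = 10 m/s^2
sin(2*30) = sin(60) = sqrt(3)/2
Using R = v0^2 * sin(2*theta) / g
R = 10^2 * (sqrt(3)/2) / 10
R = 100 * sqrt(3) / 20
R = 5*sqrt(3) m

5*sqrt(3) m


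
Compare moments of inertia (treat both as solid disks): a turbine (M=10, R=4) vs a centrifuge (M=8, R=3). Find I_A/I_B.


Given: M1=10 kg, R1=4 m, M2=8 kg, R2=3 m
For a disk: I = (1/2)*M*R^2, so I_A/I_B = (M1*R1^2)/(M2*R2^2)
M1*R1^2 = 10*16 = 160
M2*R2^2 = 8*9 = 72
I_A/I_B = 160/72 = 20/9

20/9


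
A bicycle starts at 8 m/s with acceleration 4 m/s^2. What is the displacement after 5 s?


Given: v0 = 8 m/s, a = 4 m/s^2, t = 5 s
Using s = v0*t + (1/2)*a*t^2
s = 8*5 + (1/2)*4*5^2
s = 40 + (1/2)*100
s = 40 + 50
s = 90

90 m


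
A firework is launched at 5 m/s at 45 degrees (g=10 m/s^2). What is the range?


Given: v0 = 5 m/s, theta = 45 deg, g = 10 m/s^2
sin(2*45) = sin(90) = 1
Using R = v0^2 * sin(2*theta) / g
R = 5^2 * 1 / 10
R = 25 / 10
R = 5/2 m

5/2 m


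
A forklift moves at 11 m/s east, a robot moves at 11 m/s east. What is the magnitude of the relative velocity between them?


Given: v_A = 11 m/s east, v_B = 11 m/s east
Both move in the same direction; relative speed = |v_A - v_B|
|11 - 11| = |0|
= 0 m/s

0 m/s


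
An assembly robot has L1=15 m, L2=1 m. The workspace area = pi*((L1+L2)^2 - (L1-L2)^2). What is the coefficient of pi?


Given: L1 = 15, L2 = 1
(L1+L2)^2 = (16)^2 = 256
(L1-L2)^2 = (14)^2 = 196
Difference = 256 - 196 = 60
This equals 4*L1*L2 = 4*15*1 = 60
Workspace area = 60*pi

60


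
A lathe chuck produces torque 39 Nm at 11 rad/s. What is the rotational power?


Given: tau = 39 Nm, omega = 11 rad/s
Using P = tau * omega
P = 39 * 11
P = 429 W

429 W


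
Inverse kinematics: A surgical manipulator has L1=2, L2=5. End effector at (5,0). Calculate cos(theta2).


Given: L1 = 2, L2 = 5, target (x, y) = (5, 0)
Using cos(theta2) = (x^2 + y^2 - L1^2 - L2^2) / (2*L1*L2)
x^2 + y^2 = 5^2 + 0 = 25
L1^2 + L2^2 = 4 + 25 = 29
Numerator = 25 - 29 = -4
Denominator = 2*2*5 = 20
cos(theta2) = -4/20 = -1/5

-1/5


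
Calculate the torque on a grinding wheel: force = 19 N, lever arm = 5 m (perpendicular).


Given: F = 19 N, r = 5 m, angle = 90 deg (perpendicular)
Using tau = F * r * sin(90)
sin(90) = 1
tau = 19 * 5 * 1
tau = 95 Nm

95 Nm


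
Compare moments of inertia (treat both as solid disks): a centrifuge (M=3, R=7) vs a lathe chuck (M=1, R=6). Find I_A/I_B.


Given: M1=3 kg, R1=7 m, M2=1 kg, R2=6 m
For a disk: I = (1/2)*M*R^2, so I_A/I_B = (M1*R1^2)/(M2*R2^2)
M1*R1^2 = 3*49 = 147
M2*R2^2 = 1*36 = 36
I_A/I_B = 147/36 = 49/12

49/12


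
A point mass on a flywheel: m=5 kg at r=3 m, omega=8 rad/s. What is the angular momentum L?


Given: m = 5 kg, r = 3 m, omega = 8 rad/s
For a point mass: I = m*r^2
I = 5*3^2 = 5*9 = 45
L = I*omega = 45*8
L = 360 kg*m^2/s

360 kg*m^2/s


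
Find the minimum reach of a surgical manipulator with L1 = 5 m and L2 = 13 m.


Given: L1 = 5 m, L2 = 13 m
For a 2-link planar arm, min reach = |L1 - L2| (second link folded back)
Min reach = |5 - 13|
Min reach = 8 m

8 m


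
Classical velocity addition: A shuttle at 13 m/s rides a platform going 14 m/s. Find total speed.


Given: object velocity = 13 m/s, platform velocity = 14 m/s (same direction)
Using classical velocity addition: v_total = v_object + v_platform
v_total = 13 + 14
v_total = 27 m/s

27 m/s


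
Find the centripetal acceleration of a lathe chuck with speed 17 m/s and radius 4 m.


Given: v = 17 m/s, r = 4 m
Using a_c = v^2 / r
a_c = 17^2 / 4
a_c = 289 / 4
a_c = 289/4 m/s^2

289/4 m/s^2


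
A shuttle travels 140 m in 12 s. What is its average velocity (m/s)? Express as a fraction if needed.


Given: distance d = 140 m, time t = 12 s
Using v = d / t
v = 140 / 12
v = 35/3 m/s

35/3 m/s


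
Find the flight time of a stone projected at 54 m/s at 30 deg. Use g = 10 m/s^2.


Given: v0 = 54 m/s, theta = 30 deg, g = 10 m/s^2
sin(30) = 1/2
Using T = 2*v0*sin(theta) / g
T = 2*54*1/2 / 10
T = 54 / 10
T = 27/5 s

27/5 s


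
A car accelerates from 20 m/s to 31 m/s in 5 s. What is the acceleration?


Given: initial velocity v0 = 20 m/s, final velocity v = 31 m/s, time t = 5 s
Using a = (v - v0) / t
a = (31 - 20) / 5
a = 11 / 5
a = 11/5 m/s^2

11/5 m/s^2


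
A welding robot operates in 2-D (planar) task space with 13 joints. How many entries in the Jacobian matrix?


Given: task space dimension = 2, joints = 13
Jacobian is a 2 x 13 matrix
Total entries = rows * columns
Total = 2 * 13
Total = 26

26


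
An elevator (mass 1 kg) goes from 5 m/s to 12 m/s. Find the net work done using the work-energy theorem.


Given: m = 1 kg, v0 = 5 m/s, v = 12 m/s
Using W = (1/2)*m*(v^2 - v0^2)
v^2 = 12^2 = 144
v0^2 = 5^2 = 25
v^2 - v0^2 = 144 - 25 = 119
W = (1/2)*1*119 = 119/2 J

119/2 J


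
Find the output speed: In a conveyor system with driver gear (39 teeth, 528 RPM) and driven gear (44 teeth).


Given: N1 = 39 teeth, w1 = 528 RPM, N2 = 44 teeth
Using N1*w1 = N2*w2
w2 = N1*w1 / N2
w2 = 39*528 / 44
w2 = 20592 / 44
w2 = 468 RPM

468 RPM


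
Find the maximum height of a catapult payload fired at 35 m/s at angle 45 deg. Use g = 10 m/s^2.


Given: v0 = 35 m/s, theta = 45 deg, g = 10 m/s^2
sin^2(45) = 1/2
Using H = v0^2 * sin^2(theta) / (2*g)
H = 35^2 * 1/2 / (2*10)
H = 1225 * 1/2 / 20
H = 1225/2 / 20
H = 245/8 m

245/8 m


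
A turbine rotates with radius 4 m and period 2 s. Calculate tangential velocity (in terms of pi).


Given: radius r = 4 m, period T = 2 s
Using v = 2*pi*r / T
v = 2*pi*4 / 2
v = 8*pi / 2
v = 4*pi m/s

4*pi m/s


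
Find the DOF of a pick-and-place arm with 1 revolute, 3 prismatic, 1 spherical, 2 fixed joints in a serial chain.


Given: serial robot with 1 revolute, 3 prismatic, 1 spherical, 2 fixed joints
DOF contribution per joint type: revolute=1, prismatic=1, spherical=3, fixed=0
DOF = 1*1 + 3*1 + 1*3 + 2*0
DOF = 7

7


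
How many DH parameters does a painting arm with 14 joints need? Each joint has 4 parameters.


Given: 14 joints, 4 DH parameters per joint (d, theta, a, alpha)
Total DH parameters = number_of_joints * 4
Total = 14 * 4
Total = 56

56


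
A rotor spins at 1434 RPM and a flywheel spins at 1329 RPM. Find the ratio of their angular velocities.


Given: RPM_A = 1434, RPM_B = 1329
omega = 2*pi*RPM/60, so omega_A/omega_B = RPM_A / RPM_B
omega_A/omega_B = 1434 / 1329
omega_A/omega_B = 478/443

478/443


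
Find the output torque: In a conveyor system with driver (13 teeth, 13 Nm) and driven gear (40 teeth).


Given: N1 = 13, N2 = 40, T1 = 13 Nm
Using T2/T1 = N2/N1
T2 = T1 * N2 / N1
T2 = 13 * 40 / 13
T2 = 520 / 13
T2 = 40 Nm

40 Nm


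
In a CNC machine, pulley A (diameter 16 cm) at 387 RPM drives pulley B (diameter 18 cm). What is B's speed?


Given: D1 = 16 cm, w1 = 387 RPM, D2 = 18 cm
Using D1*w1 = D2*w2
w2 = D1*w1 / D2
w2 = 16*387 / 18
w2 = 6192 / 18
w2 = 344 RPM

344 RPM


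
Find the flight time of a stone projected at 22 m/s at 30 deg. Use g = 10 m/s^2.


Given: v0 = 22 m/s, theta = 30 deg, g = 10 m/s^2
sin(30) = 1/2
Using T = 2*v0*sin(theta) / g
T = 2*22*1/2 / 10
T = 22 / 10
T = 11/5 s

11/5 s


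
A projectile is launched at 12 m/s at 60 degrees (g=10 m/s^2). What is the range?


Given: v0 = 12 m/s, theta = 60 deg, g = 10 m/s^2
sin(2*60) = sin(120) = sqrt(3)/2
Using R = v0^2 * sin(2*theta) / g
R = 12^2 * (sqrt(3)/2) / 10
R = 144 * sqrt(3) / 20
R = 36/5*sqrt(3) m

36/5*sqrt(3) m


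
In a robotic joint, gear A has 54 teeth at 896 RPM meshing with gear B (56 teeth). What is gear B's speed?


Given: N1 = 54 teeth, w1 = 896 RPM, N2 = 56 teeth
Using N1*w1 = N2*w2
w2 = N1*w1 / N2
w2 = 54*896 / 56
w2 = 48384 / 56
w2 = 864 RPM

864 RPM


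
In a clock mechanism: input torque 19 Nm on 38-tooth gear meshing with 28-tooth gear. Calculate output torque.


Given: N1 = 38, N2 = 28, T1 = 19 Nm
Using T2/T1 = N2/N1
T2 = T1 * N2 / N1
T2 = 19 * 28 / 38
T2 = 532 / 38
T2 = 14 Nm

14 Nm


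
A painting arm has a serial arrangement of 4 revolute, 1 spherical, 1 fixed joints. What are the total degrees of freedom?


Given: serial robot with 4 revolute, 1 spherical, 1 fixed joints
DOF contribution per joint type: revolute=1, prismatic=1, spherical=3, fixed=0
DOF = 4*1 + 1*3 + 1*0
DOF = 7

7


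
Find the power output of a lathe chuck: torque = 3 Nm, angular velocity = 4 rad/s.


Given: tau = 3 Nm, omega = 4 rad/s
Using P = tau * omega
P = 3 * 4
P = 12 W

12 W


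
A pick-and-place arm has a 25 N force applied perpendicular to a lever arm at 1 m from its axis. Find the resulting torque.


Given: F = 25 N, r = 1 m, angle = 90 deg (perpendicular)
Using tau = F * r * sin(90)
sin(90) = 1
tau = 25 * 1 * 1
tau = 25 Nm

25 Nm


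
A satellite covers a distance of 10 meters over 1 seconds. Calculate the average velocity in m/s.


Given: distance d = 10 m, time t = 1 s
Using v = d / t
v = 10 / 1
v = 10 m/s

10 m/s


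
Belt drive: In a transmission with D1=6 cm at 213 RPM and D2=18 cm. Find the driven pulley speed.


Given: D1 = 6 cm, w1 = 213 RPM, D2 = 18 cm
Using D1*w1 = D2*w2
w2 = D1*w1 / D2
w2 = 6*213 / 18
w2 = 1278 / 18
w2 = 71 RPM

71 RPM


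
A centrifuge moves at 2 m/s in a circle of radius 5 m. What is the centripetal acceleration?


Given: v = 2 m/s, r = 5 m
Using a_c = v^2 / r
a_c = 2^2 / 5
a_c = 4 / 5
a_c = 4/5 m/s^2

4/5 m/s^2


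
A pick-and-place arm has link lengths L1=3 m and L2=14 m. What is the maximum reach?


Given: L1 = 3 m, L2 = 14 m
For a 2-link planar arm, max reach = L1 + L2 (fully extended)
Max reach = 3 + 14
Max reach = 17 m

17 m


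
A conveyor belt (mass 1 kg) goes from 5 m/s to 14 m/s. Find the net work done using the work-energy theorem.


Given: m = 1 kg, v0 = 5 m/s, v = 14 m/s
Using W = (1/2)*m*(v^2 - v0^2)
v^2 = 14^2 = 196
v0^2 = 5^2 = 25
v^2 - v0^2 = 196 - 25 = 171
W = (1/2)*1*171 = 171/2 J

171/2 J


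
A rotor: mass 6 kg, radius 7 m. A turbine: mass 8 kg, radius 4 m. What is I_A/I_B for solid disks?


Given: M1=6 kg, R1=7 m, M2=8 kg, R2=4 m
For a disk: I = (1/2)*M*R^2, so I_A/I_B = (M1*R1^2)/(M2*R2^2)
M1*R1^2 = 6*49 = 294
M2*R2^2 = 8*16 = 128
I_A/I_B = 294/128 = 147/64

147/64


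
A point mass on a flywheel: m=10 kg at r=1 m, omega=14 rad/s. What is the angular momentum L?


Given: m = 10 kg, r = 1 m, omega = 14 rad/s
For a point mass: I = m*r^2
I = 10*1^2 = 10*1 = 10
L = I*omega = 10*14
L = 140 kg*m^2/s

140 kg*m^2/s


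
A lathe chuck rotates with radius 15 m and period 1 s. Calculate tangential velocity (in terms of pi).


Given: radius r = 15 m, period T = 1 s
Using v = 2*pi*r / T
v = 2*pi*15 / 1
v = 30*pi / 1
v = 30*pi m/s

30*pi m/s


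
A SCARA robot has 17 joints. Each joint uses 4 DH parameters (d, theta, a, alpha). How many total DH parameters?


Given: 17 joints, 4 DH parameters per joint (d, theta, a, alpha)
Total DH parameters = number_of_joints * 4
Total = 17 * 4
Total = 68

68


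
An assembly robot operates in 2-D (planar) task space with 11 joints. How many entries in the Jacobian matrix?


Given: task space dimension = 2, joints = 11
Jacobian is a 2 x 11 matrix
Total entries = rows * columns
Total = 2 * 11
Total = 22

22


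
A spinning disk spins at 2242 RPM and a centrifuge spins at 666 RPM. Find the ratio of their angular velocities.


Given: RPM_A = 2242, RPM_B = 666
omega = 2*pi*RPM/60, so omega_A/omega_B = RPM_A / RPM_B
omega_A/omega_B = 2242 / 666
omega_A/omega_B = 1121/333

1121/333


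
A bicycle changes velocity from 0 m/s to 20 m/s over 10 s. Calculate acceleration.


Given: initial velocity v0 = 0 m/s, final velocity v = 20 m/s, time t = 10 s
Using a = (v - v0) / t
a = (20 - 0) / 10
a = 20 / 10
a = 2 m/s^2

2 m/s^2


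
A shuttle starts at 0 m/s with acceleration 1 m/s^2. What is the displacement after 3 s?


Given: v0 = 0 m/s, a = 1 m/s^2, t = 3 s
Using s = v0*t + (1/2)*a*t^2
s = 0*3 + (1/2)*1*3^2
s = 0 + (1/2)*9
s = 0 + 9/2
s = 9/2

9/2 m


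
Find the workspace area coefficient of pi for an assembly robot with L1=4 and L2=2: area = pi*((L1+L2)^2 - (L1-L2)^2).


Given: L1 = 4, L2 = 2
(L1+L2)^2 = (6)^2 = 36
(L1-L2)^2 = (2)^2 = 4
Difference = 36 - 4 = 32
This equals 4*L1*L2 = 4*4*2 = 32
Workspace area = 32*pi

32


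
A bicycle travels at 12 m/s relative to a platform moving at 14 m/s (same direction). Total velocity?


Given: object velocity = 12 m/s, platform velocity = 14 m/s (same direction)
Using classical velocity addition: v_total = v_object + v_platform
v_total = 12 + 14
v_total = 26 m/s

26 m/s


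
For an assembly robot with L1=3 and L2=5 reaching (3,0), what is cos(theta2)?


Given: L1 = 3, L2 = 5, target (x, y) = (3, 0)
Using cos(theta2) = (x^2 + y^2 - L1^2 - L2^2) / (2*L1*L2)
x^2 + y^2 = 3^2 + 0 = 9
L1^2 + L2^2 = 9 + 25 = 34
Numerator = 9 - 34 = -25
Denominator = 2*3*5 = 30
cos(theta2) = -25/30 = -5/6

-5/6


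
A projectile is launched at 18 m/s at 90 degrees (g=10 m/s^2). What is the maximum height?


Given: v0 = 18 m/s, theta = 90 deg, g = 10 m/s^2
sin^2(90) = 1
Using H = v0^2 * sin^2(theta) / (2*g)
H = 18^2 * 1 / (2*10)
H = 324 * 1 / 20
H = 324 / 20
H = 81/5 m

81/5 m


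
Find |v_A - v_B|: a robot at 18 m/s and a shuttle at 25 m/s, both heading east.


Given: v_A = 18 m/s east, v_B = 25 m/s east
Both move in the same direction; relative speed = |v_A - v_B|
|18 - 25| = |-7|
= 7 m/s

7 m/s


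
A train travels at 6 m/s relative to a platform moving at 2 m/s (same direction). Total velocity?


Given: object velocity = 6 m/s, platform velocity = 2 m/s (same direction)
Using classical velocity addition: v_total = v_object + v_platform
v_total = 6 + 2
v_total = 8 m/s

8 m/s


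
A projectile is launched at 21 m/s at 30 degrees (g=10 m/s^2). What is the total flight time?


Given: v0 = 21 m/s, theta = 30 deg, g = 10 m/s^2
sin(30) = 1/2
Using T = 2*v0*sin(theta) / g
T = 2*21*1/2 / 10
T = 21 / 10
T = 21/10 s

21/10 s


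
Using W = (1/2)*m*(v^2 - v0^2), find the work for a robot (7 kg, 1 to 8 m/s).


Given: m = 7 kg, v0 = 1 m/s, v = 8 m/s
Using W = (1/2)*m*(v^2 - v0^2)
v^2 = 8^2 = 64
v0^2 = 1^2 = 1
v^2 - v0^2 = 64 - 1 = 63
W = (1/2)*7*63 = 441/2 J

441/2 J


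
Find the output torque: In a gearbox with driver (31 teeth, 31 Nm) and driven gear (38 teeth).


Given: N1 = 31, N2 = 38, T1 = 31 Nm
Using T2/T1 = N2/N1
T2 = T1 * N2 / N1
T2 = 31 * 38 / 31
T2 = 1178 / 31
T2 = 38 Nm

38 Nm


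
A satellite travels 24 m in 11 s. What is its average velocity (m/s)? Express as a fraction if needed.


Given: distance d = 24 m, time t = 11 s
Using v = d / t
v = 24 / 11
v = 24/11 m/s

24/11 m/s


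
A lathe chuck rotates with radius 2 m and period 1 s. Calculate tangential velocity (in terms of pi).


Given: radius r = 2 m, period T = 1 s
Using v = 2*pi*r / T
v = 2*pi*2 / 1
v = 4*pi / 1
v = 4*pi m/s

4*pi m/s


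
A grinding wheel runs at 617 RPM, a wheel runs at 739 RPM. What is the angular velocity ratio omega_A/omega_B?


Given: RPM_A = 617, RPM_B = 739
omega = 2*pi*RPM/60, so omega_A/omega_B = RPM_A / RPM_B
omega_A/omega_B = 617 / 739
omega_A/omega_B = 617/739

617/739


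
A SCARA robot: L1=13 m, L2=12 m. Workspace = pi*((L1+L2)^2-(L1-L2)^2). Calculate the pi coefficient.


Given: L1 = 13, L2 = 12
(L1+L2)^2 = (25)^2 = 625
(L1-L2)^2 = (1)^2 = 1
Difference = 625 - 1 = 624
This equals 4*L1*L2 = 4*13*12 = 624
Workspace area = 624*pi

624


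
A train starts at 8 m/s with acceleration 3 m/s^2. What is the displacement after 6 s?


Given: v0 = 8 m/s, a = 3 m/s^2, t = 6 s
Using s = v0*t + (1/2)*a*t^2
s = 8*6 + (1/2)*3*6^2
s = 48 + (1/2)*108
s = 48 + 54
s = 102

102 m


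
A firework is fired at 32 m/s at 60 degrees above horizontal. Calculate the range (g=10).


Given: v0 = 32 m/s, theta = 60 deg, g = 10 m/s^2
sin(2*60) = sin(120) = sqrt(3)/2
Using R = v0^2 * sin(2*theta) / g
R = 32^2 * (sqrt(3)/2) / 10
R = 1024 * sqrt(3) / 20
R = 256/5*sqrt(3) m

256/5*sqrt(3) m


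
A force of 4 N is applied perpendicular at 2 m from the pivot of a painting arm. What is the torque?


Given: F = 4 N, r = 2 m, angle = 90 deg (perpendicular)
Using tau = F * r * sin(90)
sin(90) = 1
tau = 4 * 2 * 1
tau = 8 Nm

8 Nm


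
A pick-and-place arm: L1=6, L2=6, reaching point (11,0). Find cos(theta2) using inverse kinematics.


Given: L1 = 6, L2 = 6, target (x, y) = (11, 0)
Using cos(theta2) = (x^2 + y^2 - L1^2 - L2^2) / (2*L1*L2)
x^2 + y^2 = 11^2 + 0 = 121
L1^2 + L2^2 = 36 + 36 = 72
Numerator = 121 - 72 = 49
Denominator = 2*6*6 = 72
cos(theta2) = 49/72 = 49/72

49/72


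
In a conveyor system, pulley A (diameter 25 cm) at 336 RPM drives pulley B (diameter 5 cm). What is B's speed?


Given: D1 = 25 cm, w1 = 336 RPM, D2 = 5 cm
Using D1*w1 = D2*w2
w2 = D1*w1 / D2
w2 = 25*336 / 5
w2 = 8400 / 5
w2 = 1680 RPM

1680 RPM


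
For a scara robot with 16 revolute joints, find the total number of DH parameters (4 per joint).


Given: 16 joints, 4 DH parameters per joint (d, theta, a, alpha)
Total DH parameters = number_of_joints * 4
Total = 16 * 4
Total = 64

64


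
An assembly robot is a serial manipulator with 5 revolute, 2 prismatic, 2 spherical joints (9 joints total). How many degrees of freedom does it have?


Given: serial robot with 5 revolute, 2 prismatic, 2 spherical joints
DOF contribution per joint type: revolute=1, prismatic=1, spherical=3, fixed=0
DOF = 5*1 + 2*1 + 2*3
DOF = 13

13


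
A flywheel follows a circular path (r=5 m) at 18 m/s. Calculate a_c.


Given: v = 18 m/s, r = 5 m
Using a_c = v^2 / r
a_c = 18^2 / 5
a_c = 324 / 5
a_c = 324/5 m/s^2

324/5 m/s^2


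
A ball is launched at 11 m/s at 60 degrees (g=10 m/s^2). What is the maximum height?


Given: v0 = 11 m/s, theta = 60 deg, g = 10 m/s^2
sin^2(60) = 3/4
Using H = v0^2 * sin^2(theta) / (2*g)
H = 11^2 * 3/4 / (2*10)
H = 121 * 3/4 / 20
H = 363/4 / 20
H = 363/80 m

363/80 m


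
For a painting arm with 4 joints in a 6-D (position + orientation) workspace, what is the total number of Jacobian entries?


Given: task space dimension = 6, joints = 4
Jacobian is a 6 x 4 matrix
Total entries = rows * columns
Total = 6 * 4
Total = 24

24


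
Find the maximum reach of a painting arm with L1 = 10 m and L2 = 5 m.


Given: L1 = 10 m, L2 = 5 m
For a 2-link planar arm, max reach = L1 + L2 (fully extended)
Max reach = 10 + 5
Max reach = 15 m

15 m


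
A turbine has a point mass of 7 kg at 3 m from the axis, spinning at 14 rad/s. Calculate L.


Given: m = 7 kg, r = 3 m, omega = 14 rad/s
For a point mass: I = m*r^2
I = 7*3^2 = 7*9 = 63
L = I*omega = 63*14
L = 882 kg*m^2/s

882 kg*m^2/s


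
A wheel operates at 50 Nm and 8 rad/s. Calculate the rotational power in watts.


Given: tau = 50 Nm, omega = 8 rad/s
Using P = tau * omega
P = 50 * 8
P = 400 W

400 W


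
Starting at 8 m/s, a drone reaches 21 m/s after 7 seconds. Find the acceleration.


Given: initial velocity v0 = 8 m/s, final velocity v = 21 m/s, time t = 7 s
Using a = (v - v0) / t
a = (21 - 8) / 7
a = 13 / 7
a = 13/7 m/s^2

13/7 m/s^2


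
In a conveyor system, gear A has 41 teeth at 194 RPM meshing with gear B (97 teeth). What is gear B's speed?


Given: N1 = 41 teeth, w1 = 194 RPM, N2 = 97 teeth
Using N1*w1 = N2*w2
w2 = N1*w1 / N2
w2 = 41*194 / 97
w2 = 7954 / 97
w2 = 82 RPM

82 RPM


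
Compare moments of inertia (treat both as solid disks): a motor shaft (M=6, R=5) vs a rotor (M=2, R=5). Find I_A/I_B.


Given: M1=6 kg, R1=5 m, M2=2 kg, R2=5 m
For a disk: I = (1/2)*M*R^2, so I_A/I_B = (M1*R1^2)/(M2*R2^2)
M1*R1^2 = 6*25 = 150
M2*R2^2 = 2*25 = 50
I_A/I_B = 150/50 = 3

3


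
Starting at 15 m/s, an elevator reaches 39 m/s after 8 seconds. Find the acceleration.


Given: initial velocity v0 = 15 m/s, final velocity v = 39 m/s, time t = 8 s
Using a = (v - v0) / t
a = (39 - 15) / 8
a = 24 / 8
a = 3 m/s^2

3 m/s^2


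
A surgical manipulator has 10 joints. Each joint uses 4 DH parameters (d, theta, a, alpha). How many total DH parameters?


Given: 10 joints, 4 DH parameters per joint (d, theta, a, alpha)
Total DH parameters = number_of_joints * 4
Total = 10 * 4
Total = 40

40


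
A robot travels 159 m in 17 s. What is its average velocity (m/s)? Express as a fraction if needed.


Given: distance d = 159 m, time t = 17 s
Using v = d / t
v = 159 / 17
v = 159/17 m/s

159/17 m/s


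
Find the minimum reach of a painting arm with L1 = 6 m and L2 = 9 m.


Given: L1 = 6 m, L2 = 9 m
For a 2-link planar arm, min reach = |L1 - L2| (second link folded back)
Min reach = |6 - 9|
Min reach = 3 m

3 m


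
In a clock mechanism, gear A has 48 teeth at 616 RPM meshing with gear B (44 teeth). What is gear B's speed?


Given: N1 = 48 teeth, w1 = 616 RPM, N2 = 44 teeth
Using N1*w1 = N2*w2
w2 = N1*w1 / N2
w2 = 48*616 / 44
w2 = 29568 / 44
w2 = 672 RPM

672 RPM


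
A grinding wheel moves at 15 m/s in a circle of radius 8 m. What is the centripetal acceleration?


Given: v = 15 m/s, r = 8 m
Using a_c = v^2 / r
a_c = 15^2 / 8
a_c = 225 / 8
a_c = 225/8 m/s^2

225/8 m/s^2


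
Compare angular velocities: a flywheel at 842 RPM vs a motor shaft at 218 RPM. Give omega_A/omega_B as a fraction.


Given: RPM_A = 842, RPM_B = 218
omega = 2*pi*RPM/60, so omega_A/omega_B = RPM_A / RPM_B
omega_A/omega_B = 842 / 218
omega_A/omega_B = 421/109

421/109


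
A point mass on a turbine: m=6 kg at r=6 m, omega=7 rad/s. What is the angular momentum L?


Given: m = 6 kg, r = 6 m, omega = 7 rad/s
For a point mass: I = m*r^2
I = 6*6^2 = 6*36 = 216
L = I*omega = 216*7
L = 1512 kg*m^2/s

1512 kg*m^2/s


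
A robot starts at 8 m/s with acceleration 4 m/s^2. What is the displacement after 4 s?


Given: v0 = 8 m/s, a = 4 m/s^2, t = 4 s
Using s = v0*t + (1/2)*a*t^2
s = 8*4 + (1/2)*4*4^2
s = 32 + (1/2)*64
s = 32 + 32
s = 64

64 m


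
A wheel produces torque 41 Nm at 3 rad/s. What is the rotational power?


Given: tau = 41 Nm, omega = 3 rad/s
Using P = tau * omega
P = 41 * 3
P = 123 W

123 W


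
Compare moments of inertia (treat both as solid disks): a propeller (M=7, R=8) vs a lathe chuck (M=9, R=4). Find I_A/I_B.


Given: M1=7 kg, R1=8 m, M2=9 kg, R2=4 m
For a disk: I = (1/2)*M*R^2, so I_A/I_B = (M1*R1^2)/(M2*R2^2)
M1*R1^2 = 7*64 = 448
M2*R2^2 = 9*16 = 144
I_A/I_B = 448/144 = 28/9

28/9


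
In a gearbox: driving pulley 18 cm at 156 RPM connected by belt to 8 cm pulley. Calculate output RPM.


Given: D1 = 18 cm, w1 = 156 RPM, D2 = 8 cm
Using D1*w1 = D2*w2
w2 = D1*w1 / D2
w2 = 18*156 / 8
w2 = 2808 / 8
w2 = 351 RPM

351 RPM


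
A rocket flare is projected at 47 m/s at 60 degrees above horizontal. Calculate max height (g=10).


Given: v0 = 47 m/s, theta = 60 deg, g = 10 m/s^2
sin^2(60) = 3/4
Using H = v0^2 * sin^2(theta) / (2*g)
H = 47^2 * 3/4 / (2*10)
H = 2209 * 3/4 / 20
H = 6627/4 / 20
H = 6627/80 m

6627/80 m


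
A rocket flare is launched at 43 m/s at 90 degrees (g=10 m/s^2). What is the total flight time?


Given: v0 = 43 m/s, theta = 90 deg, g = 10 m/s^2
sin(90) = 1
Using T = 2*v0*sin(theta) / g
T = 2*43*1 / 10
T = 86 / 10
T = 43/5 s

43/5 s


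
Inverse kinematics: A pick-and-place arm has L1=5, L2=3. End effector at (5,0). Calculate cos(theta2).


Given: L1 = 5, L2 = 3, target (x, y) = (5, 0)
Using cos(theta2) = (x^2 + y^2 - L1^2 - L2^2) / (2*L1*L2)
x^2 + y^2 = 5^2 + 0 = 25
L1^2 + L2^2 = 25 + 9 = 34
Numerator = 25 - 34 = -9
Denominator = 2*5*3 = 30
cos(theta2) = -9/30 = -3/10

-3/10


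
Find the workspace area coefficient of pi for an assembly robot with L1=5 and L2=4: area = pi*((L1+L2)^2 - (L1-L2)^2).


Given: L1 = 5, L2 = 4
(L1+L2)^2 = (9)^2 = 81
(L1-L2)^2 = (1)^2 = 1
Difference = 81 - 1 = 80
This equals 4*L1*L2 = 4*5*4 = 80
Workspace area = 80*pi

80


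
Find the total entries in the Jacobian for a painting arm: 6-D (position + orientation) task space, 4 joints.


Given: task space dimension = 6, joints = 4
Jacobian is a 6 x 4 matrix
Total entries = rows * columns
Total = 6 * 4
Total = 24

24


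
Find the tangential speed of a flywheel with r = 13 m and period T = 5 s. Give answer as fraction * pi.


Given: radius r = 13 m, period T = 5 s
Using v = 2*pi*r / T
v = 2*pi*13 / 5
v = 26*pi / 5
v = 26/5*pi m/s

26/5*pi m/s


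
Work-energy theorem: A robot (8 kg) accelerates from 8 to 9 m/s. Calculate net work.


Given: m = 8 kg, v0 = 8 m/s, v = 9 m/s
Using W = (1/2)*m*(v^2 - v0^2)
v^2 = 9^2 = 81
v0^2 = 8^2 = 64
v^2 - v0^2 = 81 - 64 = 17
W = (1/2)*8*17 = 68 J

68 J


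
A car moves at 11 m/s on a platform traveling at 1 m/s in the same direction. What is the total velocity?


Given: object velocity = 11 m/s, platform velocity = 1 m/s (same direction)
Using classical velocity addition: v_total = v_object + v_platform
v_total = 11 + 1
v_total = 12 m/s

12 m/s


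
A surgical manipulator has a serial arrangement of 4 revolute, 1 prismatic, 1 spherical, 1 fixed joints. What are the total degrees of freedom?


Given: serial robot with 4 revolute, 1 prismatic, 1 spherical, 1 fixed joints
DOF contribution per joint type: revolute=1, prismatic=1, spherical=3, fixed=0
DOF = 4*1 + 1*1 + 1*3 + 1*0
DOF = 8

8


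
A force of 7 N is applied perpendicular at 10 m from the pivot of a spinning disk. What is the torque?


Given: F = 7 N, r = 10 m, angle = 90 deg (perpendicular)
Using tau = F * r * sin(90)
sin(90) = 1
tau = 7 * 10 * 1
tau = 70 Nm

70 Nm


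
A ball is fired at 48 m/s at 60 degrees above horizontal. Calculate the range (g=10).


Given: v0 = 48 m/s, theta = 60 deg, g = 10 m/s^2
sin(2*60) = sin(120) = sqrt(3)/2
Using R = v0^2 * sin(2*theta) / g
R = 48^2 * (sqrt(3)/2) / 10
R = 2304 * sqrt(3) / 20
R = 576/5*sqrt(3) m

576/5*sqrt(3) m


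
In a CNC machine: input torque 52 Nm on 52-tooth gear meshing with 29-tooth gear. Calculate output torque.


Given: N1 = 52, N2 = 29, T1 = 52 Nm
Using T2/T1 = N2/N1
T2 = T1 * N2 / N1
T2 = 52 * 29 / 52
T2 = 1508 / 52
T2 = 29 Nm

29 Nm


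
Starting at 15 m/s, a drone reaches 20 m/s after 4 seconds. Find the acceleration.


Given: initial velocity v0 = 15 m/s, final velocity v = 20 m/s, time t = 4 s
Using a = (v - v0) / t
a = (20 - 15) / 4
a = 5 / 4
a = 5/4 m/s^2

5/4 m/s^2


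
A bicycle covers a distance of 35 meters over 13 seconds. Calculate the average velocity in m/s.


Given: distance d = 35 m, time t = 13 s
Using v = d / t
v = 35 / 13
v = 35/13 m/s

35/13 m/s


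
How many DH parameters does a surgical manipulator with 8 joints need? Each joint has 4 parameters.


Given: 8 joints, 4 DH parameters per joint (d, theta, a, alpha)
Total DH parameters = number_of_joints * 4
Total = 8 * 4
Total = 32

32


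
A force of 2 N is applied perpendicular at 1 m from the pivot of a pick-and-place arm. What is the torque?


Given: F = 2 N, r = 1 m, angle = 90 deg (perpendicular)
Using tau = F * r * sin(90)
sin(90) = 1
tau = 2 * 1 * 1
tau = 2 Nm

2 Nm


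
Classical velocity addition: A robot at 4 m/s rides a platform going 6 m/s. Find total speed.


Given: object velocity = 4 m/s, platform velocity = 6 m/s (same direction)
Using classical velocity addition: v_total = v_object + v_platform
v_total = 4 + 6
v_total = 10 m/s

10 m/s


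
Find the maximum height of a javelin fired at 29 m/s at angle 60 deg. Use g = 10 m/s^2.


Given: v0 = 29 m/s, theta = 60 deg, g = 10 m/s^2
sin^2(60) = 3/4
Using H = v0^2 * sin^2(theta) / (2*g)
H = 29^2 * 3/4 / (2*10)
H = 841 * 3/4 / 20
H = 2523/4 / 20
H = 2523/80 m

2523/80 m


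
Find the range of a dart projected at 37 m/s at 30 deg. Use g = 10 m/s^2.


Given: v0 = 37 m/s, theta = 30 deg, g = 10 m/s^2
sin(2*30) = sin(60) = sqrt(3)/2
Using R = v0^2 * sin(2*theta) / g
R = 37^2 * (sqrt(3)/2) / 10
R = 1369 * sqrt(3) / 20
R = 1369/20*sqrt(3) m

1369/20*sqrt(3) m


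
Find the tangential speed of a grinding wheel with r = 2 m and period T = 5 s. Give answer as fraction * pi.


Given: radius r = 2 m, period T = 5 s
Using v = 2*pi*r / T
v = 2*pi*2 / 5
v = 4*pi / 5
v = 4/5*pi m/s

4/5*pi m/s


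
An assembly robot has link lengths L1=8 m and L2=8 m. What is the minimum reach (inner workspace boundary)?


Given: L1 = 8 m, L2 = 8 m
For a 2-link planar arm, min reach = |L1 - L2| (second link folded back)
Min reach = |8 - 8|
Min reach = 0 m

0 m


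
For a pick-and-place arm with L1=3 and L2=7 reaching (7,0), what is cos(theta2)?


Given: L1 = 3, L2 = 7, target (x, y) = (7, 0)
Using cos(theta2) = (x^2 + y^2 - L1^2 - L2^2) / (2*L1*L2)
x^2 + y^2 = 7^2 + 0 = 49
L1^2 + L2^2 = 9 + 49 = 58
Numerator = 49 - 58 = -9
Denominator = 2*3*7 = 42
cos(theta2) = -9/42 = -3/14

-3/14


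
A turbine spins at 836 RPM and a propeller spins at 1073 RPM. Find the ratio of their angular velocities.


Given: RPM_A = 836, RPM_B = 1073
omega = 2*pi*RPM/60, so omega_A/omega_B = RPM_A / RPM_B
omega_A/omega_B = 836 / 1073
omega_A/omega_B = 836/1073

836/1073


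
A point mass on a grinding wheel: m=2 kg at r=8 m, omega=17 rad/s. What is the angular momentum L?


Given: m = 2 kg, r = 8 m, omega = 17 rad/s
For a point mass: I = m*r^2
I = 2*8^2 = 2*64 = 128
L = I*omega = 128*17
L = 2176 kg*m^2/s

2176 kg*m^2/s


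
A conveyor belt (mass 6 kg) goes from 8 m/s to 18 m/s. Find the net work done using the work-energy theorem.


Given: m = 6 kg, v0 = 8 m/s, v = 18 m/s
Using W = (1/2)*m*(v^2 - v0^2)
v^2 = 18^2 = 324
v0^2 = 8^2 = 64
v^2 - v0^2 = 324 - 64 = 260
W = (1/2)*6*260 = 780 J

780 J


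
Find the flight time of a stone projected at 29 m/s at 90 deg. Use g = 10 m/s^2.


Given: v0 = 29 m/s, theta = 90 deg, g = 10 m/s^2
sin(90) = 1
Using T = 2*v0*sin(theta) / g
T = 2*29*1 / 10
T = 58 / 10
T = 29/5 s

29/5 s


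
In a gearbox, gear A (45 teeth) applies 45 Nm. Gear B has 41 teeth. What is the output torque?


Given: N1 = 45, N2 = 41, T1 = 45 Nm
Using T2/T1 = N2/N1
T2 = T1 * N2 / N1
T2 = 45 * 41 / 45
T2 = 1845 / 45
T2 = 41 Nm

41 Nm


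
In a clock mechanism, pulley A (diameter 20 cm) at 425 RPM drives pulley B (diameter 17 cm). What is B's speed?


Given: D1 = 20 cm, w1 = 425 RPM, D2 = 17 cm
Using D1*w1 = D2*w2
w2 = D1*w1 / D2
w2 = 20*425 / 17
w2 = 8500 / 17
w2 = 500 RPM

500 RPM


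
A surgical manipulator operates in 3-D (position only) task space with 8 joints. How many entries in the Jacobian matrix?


Given: task space dimension = 3, joints = 8
Jacobian is a 3 x 8 matrix
Total entries = rows * columns
Total = 3 * 8
Total = 24

24


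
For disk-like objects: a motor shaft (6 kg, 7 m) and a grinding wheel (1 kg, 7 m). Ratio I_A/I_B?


Given: M1=6 kg, R1=7 m, M2=1 kg, R2=7 m
For a disk: I = (1/2)*M*R^2, so I_A/I_B = (M1*R1^2)/(M2*R2^2)
M1*R1^2 = 6*49 = 294
M2*R2^2 = 1*49 = 49
I_A/I_B = 294/49 = 6

6


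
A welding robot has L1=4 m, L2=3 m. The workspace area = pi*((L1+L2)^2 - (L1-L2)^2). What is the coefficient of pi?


Given: L1 = 4, L2 = 3
(L1+L2)^2 = (7)^2 = 49
(L1-L2)^2 = (1)^2 = 1
Difference = 49 - 1 = 48
This equals 4*L1*L2 = 4*4*3 = 48
Workspace area = 48*pi

48


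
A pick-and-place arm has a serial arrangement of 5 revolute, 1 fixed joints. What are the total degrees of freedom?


Given: serial robot with 5 revolute, 1 fixed joints
DOF contribution per joint type: revolute=1, prismatic=1, spherical=3, fixed=0
DOF = 5*1 + 1*0
DOF = 5

5


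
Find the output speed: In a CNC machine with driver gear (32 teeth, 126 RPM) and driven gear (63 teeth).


Given: N1 = 32 teeth, w1 = 126 RPM, N2 = 63 teeth
Using N1*w1 = N2*w2
w2 = N1*w1 / N2
w2 = 32*126 / 63
w2 = 4032 / 63
w2 = 64 RPM

64 RPM


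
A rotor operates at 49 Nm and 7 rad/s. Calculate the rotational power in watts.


Given: tau = 49 Nm, omega = 7 rad/s
Using P = tau * omega
P = 49 * 7
P = 343 W

343 W


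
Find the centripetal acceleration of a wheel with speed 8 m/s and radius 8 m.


Given: v = 8 m/s, r = 8 m
Using a_c = v^2 / r
a_c = 8^2 / 8
a_c = 64 / 8
a_c = 8 m/s^2

8 m/s^2


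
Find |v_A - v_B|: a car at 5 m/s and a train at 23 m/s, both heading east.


Given: v_A = 5 m/s east, v_B = 23 m/s east
Both move in the same direction; relative speed = |v_A - v_B|
|5 - 23| = |-18|
= 18 m/s

18 m/s


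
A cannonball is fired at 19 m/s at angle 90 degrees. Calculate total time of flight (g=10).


Given: v0 = 19 m/s, theta = 90 deg, g = 10 m/s^2
sin(90) = 1
Using T = 2*v0*sin(theta) / g
T = 2*19*1 / 10
T = 38 / 10
T = 19/5 s

19/5 s


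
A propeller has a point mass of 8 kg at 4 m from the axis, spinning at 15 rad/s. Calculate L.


Given: m = 8 kg, r = 4 m, omega = 15 rad/s
For a point mass: I = m*r^2
I = 8*4^2 = 8*16 = 128
L = I*omega = 128*15
L = 1920 kg*m^2/s

1920 kg*m^2/s


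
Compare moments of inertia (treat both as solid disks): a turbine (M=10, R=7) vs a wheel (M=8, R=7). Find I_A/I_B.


Given: M1=10 kg, R1=7 m, M2=8 kg, R2=7 m
For a disk: I = (1/2)*M*R^2, so I_A/I_B = (M1*R1^2)/(M2*R2^2)
M1*R1^2 = 10*49 = 490
M2*R2^2 = 8*49 = 392
I_A/I_B = 490/392 = 5/4

5/4


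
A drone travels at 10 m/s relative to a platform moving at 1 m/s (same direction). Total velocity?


Given: object velocity = 10 m/s, platform velocity = 1 m/s (same direction)
Using classical velocity addition: v_total = v_object + v_platform
v_total = 10 + 1
v_total = 11 m/s

11 m/s


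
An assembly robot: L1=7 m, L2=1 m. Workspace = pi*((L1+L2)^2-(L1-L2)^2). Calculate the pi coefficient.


Given: L1 = 7, L2 = 1
(L1+L2)^2 = (8)^2 = 64
(L1-L2)^2 = (6)^2 = 36
Difference = 64 - 36 = 28
This equals 4*L1*L2 = 4*7*1 = 28
Workspace area = 28*pi

28


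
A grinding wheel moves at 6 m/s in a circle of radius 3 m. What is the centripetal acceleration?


Given: v = 6 m/s, r = 3 m
Using a_c = v^2 / r
a_c = 6^2 / 3
a_c = 36 / 3
a_c = 12 m/s^2

12 m/s^2


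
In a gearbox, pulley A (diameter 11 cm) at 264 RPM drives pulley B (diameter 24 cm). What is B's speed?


Given: D1 = 11 cm, w1 = 264 RPM, D2 = 24 cm
Using D1*w1 = D2*w2
w2 = D1*w1 / D2
w2 = 11*264 / 24
w2 = 2904 / 24
w2 = 121 RPM

121 RPM
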